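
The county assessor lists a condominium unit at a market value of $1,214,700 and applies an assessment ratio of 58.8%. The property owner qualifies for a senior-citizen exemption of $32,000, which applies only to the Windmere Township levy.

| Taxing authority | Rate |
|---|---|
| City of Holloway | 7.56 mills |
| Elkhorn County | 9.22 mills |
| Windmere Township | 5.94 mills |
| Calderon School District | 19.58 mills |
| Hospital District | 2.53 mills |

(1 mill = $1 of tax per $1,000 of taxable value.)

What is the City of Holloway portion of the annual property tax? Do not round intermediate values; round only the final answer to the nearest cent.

Assessed value = $1,214,700 × 0.588 = $714,243.6
City of Holloway taxable value = $714,243.6 (exemption does not apply)
City of Holloway levy = $714,243.6 × 0.00756 = $5,399.681616

$5,399.68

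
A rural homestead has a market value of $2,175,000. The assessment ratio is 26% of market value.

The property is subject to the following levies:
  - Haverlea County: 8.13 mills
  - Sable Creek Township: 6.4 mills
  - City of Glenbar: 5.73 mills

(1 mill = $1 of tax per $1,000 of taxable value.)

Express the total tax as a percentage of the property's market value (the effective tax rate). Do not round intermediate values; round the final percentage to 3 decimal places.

Assessed value = $2,175,000 × 0.26 = $565,500
Haverlea County: $565,500 × 0.00813 = $4,597.515
Sable Creek Township: $565,500 × 0.0064 = $3,619.2
City of Glenbar: $565,500 × 0.00573 = $3,240.315
Total tax = $11,457.03
Effective rate = $11,457.03 ÷ $2,175,000 = 0.527% of market value

0.527%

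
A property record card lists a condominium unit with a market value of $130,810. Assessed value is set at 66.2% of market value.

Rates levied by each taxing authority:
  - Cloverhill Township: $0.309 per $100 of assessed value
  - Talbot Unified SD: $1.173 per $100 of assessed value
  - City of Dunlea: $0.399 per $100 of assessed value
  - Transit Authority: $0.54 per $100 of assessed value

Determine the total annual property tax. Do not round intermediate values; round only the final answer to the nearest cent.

Assessed value = $130,810 × 0.662 = $86,596.22
Cloverhill Township: $86,596.22 × 0.00309 = $267.5823198
Talbot Unified SD: $86,596.22 × 0.01173 = $1,015.7736606
City of Dunlea: $86,596.22 × 0.00399 = $345.5189178
Transit Authority: $86,596.22 × 0.0054 = $467.619588
Total = $267.5823198 + $1,015.7736606 + $345.5189178 + $467.619588 = $2,096.4944862

$2,096.49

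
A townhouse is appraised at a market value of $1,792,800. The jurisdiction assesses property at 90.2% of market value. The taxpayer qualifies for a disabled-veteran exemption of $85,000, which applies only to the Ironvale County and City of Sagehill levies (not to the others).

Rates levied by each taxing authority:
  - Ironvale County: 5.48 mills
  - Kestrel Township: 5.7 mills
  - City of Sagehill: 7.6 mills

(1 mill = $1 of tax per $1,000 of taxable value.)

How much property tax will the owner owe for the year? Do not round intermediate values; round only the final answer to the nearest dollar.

Assessed value = $1,792,800 × 0.902 = $1,617,105.6
Ironvale County: ($1,617,105.6 − $85,000) × 0.00548 = $1,532,105.6 × 0.00548 = $8,395.938688
Kestrel Township: $1,617,105.6 × 0.0057 = $9,217.50192
City of Sagehill: ($1,617,105.6 − $85,000) × 0.0076 = $1,532,105.6 × 0.0076 = $11,644.00256
Total = $29,257.443168

$29,257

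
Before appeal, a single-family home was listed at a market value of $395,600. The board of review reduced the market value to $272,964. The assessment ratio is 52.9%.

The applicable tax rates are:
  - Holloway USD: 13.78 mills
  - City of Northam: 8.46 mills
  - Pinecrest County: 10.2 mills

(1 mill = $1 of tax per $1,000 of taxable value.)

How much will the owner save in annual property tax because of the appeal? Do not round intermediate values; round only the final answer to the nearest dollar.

$2,105

Old assessed value = $395,600 × 0.529 = $209,272.4
New assessed value = $272,964 × 0.529 = $144,397.956
Combined rate = 0.01378 + 0.00846 + 0.0102 = 0.03244
Old tax = $209,272.4 × 0.03244 = $6,788.796656
New tax = $144,397.956 × 0.03244 = $4,684.26969264
Reduction = $6,788.796656 − $4,684.26969264 = $2,104.52696336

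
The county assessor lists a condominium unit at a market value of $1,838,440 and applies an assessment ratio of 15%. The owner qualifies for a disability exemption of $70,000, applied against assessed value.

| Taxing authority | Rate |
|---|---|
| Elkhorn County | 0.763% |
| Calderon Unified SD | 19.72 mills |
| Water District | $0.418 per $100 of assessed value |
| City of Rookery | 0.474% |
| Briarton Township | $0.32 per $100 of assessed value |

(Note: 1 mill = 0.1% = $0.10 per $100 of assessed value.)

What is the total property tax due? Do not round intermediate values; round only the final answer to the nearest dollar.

$8,122

Assessed value = $1,838,440 × 0.15 = $275,766
Taxable value = $275,766 − $70,000 = $205,766
Elkhorn County: $205,766 × 0.00763 = $1,569.99458
Calderon Unified SD: $205,766 × 0.01972 = $4,057.70552
Water District: $205,766 × 0.00418 = $860.10188
City of Rookery: $205,766 × 0.00474 = $975.33084
Briarton Township: $205,766 × 0.0032 = $658.4512
Total = $8,121.58402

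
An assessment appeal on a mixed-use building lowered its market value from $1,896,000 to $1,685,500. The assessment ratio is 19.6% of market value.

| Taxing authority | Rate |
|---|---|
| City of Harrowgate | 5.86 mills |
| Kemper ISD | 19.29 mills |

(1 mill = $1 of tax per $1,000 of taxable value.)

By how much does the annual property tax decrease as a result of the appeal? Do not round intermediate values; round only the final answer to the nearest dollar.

$1,038

Old assessed value = $1,896,000 × 0.196 = $371,616
New assessed value = $1,685,500 × 0.196 = $330,358
Combined rate = 0.00586 + 0.01929 = 0.02515
Old tax = $371,616 × 0.02515 = $9,346.1424
New tax = $330,358 × 0.02515 = $8,308.5037
Reduction = $9,346.1424 − $8,308.5037 = $1,037.6387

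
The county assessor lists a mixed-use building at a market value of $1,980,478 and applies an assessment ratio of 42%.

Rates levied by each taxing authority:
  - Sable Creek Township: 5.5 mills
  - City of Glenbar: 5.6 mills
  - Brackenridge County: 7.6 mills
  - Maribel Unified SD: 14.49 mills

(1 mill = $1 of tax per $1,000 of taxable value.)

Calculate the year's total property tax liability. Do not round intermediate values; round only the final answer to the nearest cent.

Assessed value = $1,980,478 × 0.42 = $831,800.76
Sable Creek Township: $831,800.76 × 0.0055 = $4,574.90418
City of Glenbar: $831,800.76 × 0.0056 = $4,658.084256
Brackenridge County: $831,800.76 × 0.0076 = $6,321.685776
Maribel Unified SD: $831,800.76 × 0.01449 = $12,052.7930124
Total = $4,574.90418 + $4,658.084256 + $6,321.685776 + $12,052.7930124 = $27,607.4672244

$27,607.47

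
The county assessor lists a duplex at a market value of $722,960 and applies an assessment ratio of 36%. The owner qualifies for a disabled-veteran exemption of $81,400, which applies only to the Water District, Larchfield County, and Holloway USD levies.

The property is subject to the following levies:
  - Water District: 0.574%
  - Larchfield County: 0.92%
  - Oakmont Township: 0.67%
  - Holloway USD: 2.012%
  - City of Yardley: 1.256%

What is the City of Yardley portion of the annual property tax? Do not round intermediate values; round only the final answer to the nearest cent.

Assessed value = $722,960 × 0.36 = $260,265.6
City of Yardley taxable value = $260,265.6 (exemption does not apply)
City of Yardley levy = $260,265.6 × 0.01256 = $3,268.935936

$3,268.94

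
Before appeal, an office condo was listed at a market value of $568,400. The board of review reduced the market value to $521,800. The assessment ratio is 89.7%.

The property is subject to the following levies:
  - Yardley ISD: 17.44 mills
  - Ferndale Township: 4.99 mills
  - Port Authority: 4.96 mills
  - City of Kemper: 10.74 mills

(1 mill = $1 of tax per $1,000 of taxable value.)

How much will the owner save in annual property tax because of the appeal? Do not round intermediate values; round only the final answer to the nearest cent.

$1,593.84

Old assessed value = $568,400 × 0.897 = $509,854.8
New assessed value = $521,800 × 0.897 = $468,054.6
Combined rate = 0.01744 + 0.00499 + 0.00496 + 0.01074 = 0.03813
Old tax = $509,854.8 × 0.03813 = $19,440.763524
New tax = $468,054.6 × 0.03813 = $17,846.921898
Reduction = $19,440.763524 − $17,846.921898 = $1,593.841626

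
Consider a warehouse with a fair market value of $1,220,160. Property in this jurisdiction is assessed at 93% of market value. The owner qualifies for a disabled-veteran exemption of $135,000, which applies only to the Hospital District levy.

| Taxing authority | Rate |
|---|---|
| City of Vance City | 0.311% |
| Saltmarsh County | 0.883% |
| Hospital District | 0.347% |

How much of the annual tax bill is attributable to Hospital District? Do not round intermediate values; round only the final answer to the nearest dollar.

$3,469

Assessed value = $1,220,160 × 0.93 = $1,134,748.8
Hospital District taxable value = $1,134,748.8 − $135,000 = $999,748.8
Hospital District levy = $999,748.8 × 0.00347 = $3,469.128336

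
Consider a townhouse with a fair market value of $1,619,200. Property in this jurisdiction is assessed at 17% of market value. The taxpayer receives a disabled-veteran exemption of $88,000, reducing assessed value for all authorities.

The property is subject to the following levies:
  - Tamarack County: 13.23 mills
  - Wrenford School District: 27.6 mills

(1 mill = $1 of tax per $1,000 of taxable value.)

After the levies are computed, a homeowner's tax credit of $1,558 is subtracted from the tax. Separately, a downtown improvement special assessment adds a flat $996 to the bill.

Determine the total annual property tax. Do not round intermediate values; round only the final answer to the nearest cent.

Assessed value = $1,619,200 × 0.17 = $275,264
Taxable value = $275,264 − $88,000 = $187,264
Tamarack County: $187,264 × 0.01323 = $2,477.50272
Wrenford School District: $187,264 × 0.0276 = $5,168.4864
Levies subtotal = $7,645.98912
After credit = $7,645.98912 − $1,558 = $6,087.98912
Total = $6,087.98912 + $996 = $7,083.98912

$7,083.99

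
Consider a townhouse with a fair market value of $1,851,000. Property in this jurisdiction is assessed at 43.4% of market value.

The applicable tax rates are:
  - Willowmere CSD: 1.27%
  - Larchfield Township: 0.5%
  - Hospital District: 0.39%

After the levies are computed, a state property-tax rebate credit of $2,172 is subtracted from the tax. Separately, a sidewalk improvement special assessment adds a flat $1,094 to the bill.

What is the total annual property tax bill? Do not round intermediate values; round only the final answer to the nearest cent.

Assessed value = $1,851,000 × 0.434 = $803,334
Willowmere CSD: $803,334 × 0.0127 = $10,202.3418
Larchfield Township: $803,334 × 0.005 = $4,016.67
Hospital District: $803,334 × 0.0039 = $3,133.0026
Levies subtotal = $17,352.0144
After credit = $17,352.0144 − $2,172 = $15,180.0144
Total = $15,180.0144 + $1,094 = $16,274.0144

$16,274.01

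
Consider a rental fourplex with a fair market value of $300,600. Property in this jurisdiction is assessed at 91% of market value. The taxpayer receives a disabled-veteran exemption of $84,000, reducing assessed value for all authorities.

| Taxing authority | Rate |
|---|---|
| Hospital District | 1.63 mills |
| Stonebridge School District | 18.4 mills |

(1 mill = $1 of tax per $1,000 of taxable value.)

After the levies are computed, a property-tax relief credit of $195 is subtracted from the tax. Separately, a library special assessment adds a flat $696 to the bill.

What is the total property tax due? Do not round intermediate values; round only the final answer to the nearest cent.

$4,297.61

Assessed value = $300,600 × 0.91 = $273,546
Taxable value = $273,546 − $84,000 = $189,546
Hospital District: $189,546 × 0.00163 = $308.95998
Stonebridge School District: $189,546 × 0.0184 = $3,487.6464
Levies subtotal = $3,796.60638
After credit = $3,796.60638 − $195 = $3,601.60638
Total = $3,601.60638 + $696 = $4,297.60638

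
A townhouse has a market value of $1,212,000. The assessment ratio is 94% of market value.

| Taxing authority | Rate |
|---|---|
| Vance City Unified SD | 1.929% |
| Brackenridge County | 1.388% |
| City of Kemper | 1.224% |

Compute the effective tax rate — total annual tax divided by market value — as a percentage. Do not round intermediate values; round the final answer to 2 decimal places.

4.27%

Assessed value = $1,212,000 × 0.94 = $1,139,280
Vance City Unified SD: $1,139,280 × 0.01929 = $21,976.7112
Brackenridge County: $1,139,280 × 0.01388 = $15,813.2064
City of Kemper: $1,139,280 × 0.01224 = $13,944.7872
Total tax = $51,734.7048
Effective rate = $51,734.7048 ÷ $1,212,000 = 4.27% of market value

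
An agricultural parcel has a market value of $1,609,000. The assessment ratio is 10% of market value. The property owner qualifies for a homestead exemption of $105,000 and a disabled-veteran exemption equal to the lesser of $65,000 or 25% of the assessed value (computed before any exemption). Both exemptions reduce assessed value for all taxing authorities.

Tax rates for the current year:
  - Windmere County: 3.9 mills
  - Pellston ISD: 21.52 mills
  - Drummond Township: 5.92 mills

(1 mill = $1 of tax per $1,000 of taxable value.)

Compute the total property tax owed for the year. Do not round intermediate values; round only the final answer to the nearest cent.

Assessed value = $1,609,000 × 0.1 = $160,900
Disabled-veteran exemption = min($65,000, 25% × $160,900) = min($65,000, $40,225) = $40,225 (percentage binds)
Taxable value = $160,900 − $105,000 − $40,225 = $15,675
Windmere County: $15,675 × 0.0039 = $61.1325
Pellston ISD: $15,675 × 0.02152 = $337.326
Drummond Township: $15,675 × 0.00592 = $92.796
Total = $491.2545

$491.25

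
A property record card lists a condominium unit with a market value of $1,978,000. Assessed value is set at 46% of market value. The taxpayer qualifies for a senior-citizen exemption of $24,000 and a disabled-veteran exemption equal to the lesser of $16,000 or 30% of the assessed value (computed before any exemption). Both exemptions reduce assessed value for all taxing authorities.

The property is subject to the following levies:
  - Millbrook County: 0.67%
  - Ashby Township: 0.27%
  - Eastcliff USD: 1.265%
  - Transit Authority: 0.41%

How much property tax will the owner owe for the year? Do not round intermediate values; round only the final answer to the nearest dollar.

Assessed value = $1,978,000 × 0.46 = $909,880
Disabled-veteran exemption = min($16,000, 30% × $909,880) = min($16,000, $272,964) = $16,000 (dollar cap binds)
Taxable value = $909,880 − $24,000 − $16,000 = $869,880
Millbrook County: $869,880 × 0.0067 = $5,828.196
Ashby Township: $869,880 × 0.0027 = $2,348.676
Eastcliff USD: $869,880 × 0.01265 = $11,003.982
Transit Authority: $869,880 × 0.0041 = $3,566.508
Total = $22,747.362

$22,747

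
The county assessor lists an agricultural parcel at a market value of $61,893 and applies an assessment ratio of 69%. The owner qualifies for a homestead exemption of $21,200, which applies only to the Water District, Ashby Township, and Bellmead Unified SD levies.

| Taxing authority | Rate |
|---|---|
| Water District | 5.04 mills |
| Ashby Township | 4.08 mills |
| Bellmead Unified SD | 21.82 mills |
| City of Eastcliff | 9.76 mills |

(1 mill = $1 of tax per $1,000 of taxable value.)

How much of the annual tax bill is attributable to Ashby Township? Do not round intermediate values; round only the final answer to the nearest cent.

Assessed value = $61,893 × 0.69 = $42,706.17
Ashby Township taxable value = $42,706.17 − $21,200 = $21,506.17
Ashby Township levy = $21,506.17 × 0.00408 = $87.7451736

$87.75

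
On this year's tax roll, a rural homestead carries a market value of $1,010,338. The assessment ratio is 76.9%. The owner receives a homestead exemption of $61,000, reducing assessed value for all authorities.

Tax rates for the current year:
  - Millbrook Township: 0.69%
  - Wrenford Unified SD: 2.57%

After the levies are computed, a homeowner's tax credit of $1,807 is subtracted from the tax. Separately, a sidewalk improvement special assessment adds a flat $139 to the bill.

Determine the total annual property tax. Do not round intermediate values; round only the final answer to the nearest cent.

$21,671.97

Assessed value = $1,010,338 × 0.769 = $776,949.922
Taxable value = $776,949.922 − $61,000 = $715,949.922
Millbrook Township: $715,949.922 × 0.0069 = $4,940.0544618
Wrenford Unified SD: $715,949.922 × 0.0257 = $18,399.9129954
Levies subtotal = $23,339.9674572
After credit = $23,339.9674572 − $1,807 = $21,532.9674572
Total = $21,532.9674572 + $139 = $21,671.9674572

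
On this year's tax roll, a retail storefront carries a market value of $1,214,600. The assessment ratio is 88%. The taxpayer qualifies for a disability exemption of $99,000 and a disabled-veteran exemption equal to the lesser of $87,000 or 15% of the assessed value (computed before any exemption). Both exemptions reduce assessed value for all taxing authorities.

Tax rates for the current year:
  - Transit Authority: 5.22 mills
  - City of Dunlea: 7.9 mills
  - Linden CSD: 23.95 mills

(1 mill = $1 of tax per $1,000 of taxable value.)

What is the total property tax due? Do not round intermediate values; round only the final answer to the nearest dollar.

Assessed value = $1,214,600 × 0.88 = $1,068,848
Disabled-veteran exemption = min($87,000, 15% × $1,068,848) = min($87,000, $160,327.2) = $87,000 (dollar cap binds)
Taxable value = $1,068,848 − $99,000 − $87,000 = $882,848
Transit Authority: $882,848 × 0.00522 = $4,608.46656
City of Dunlea: $882,848 × 0.0079 = $6,974.4992
Linden CSD: $882,848 × 0.02395 = $21,144.2096
Total = $32,727.17536

$32,727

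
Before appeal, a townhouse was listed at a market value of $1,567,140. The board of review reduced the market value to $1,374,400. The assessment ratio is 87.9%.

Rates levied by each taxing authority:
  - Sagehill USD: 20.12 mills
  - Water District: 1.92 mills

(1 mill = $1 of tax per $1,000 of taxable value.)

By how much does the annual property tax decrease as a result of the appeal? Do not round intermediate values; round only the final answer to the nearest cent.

$3,733.98

Old assessed value = $1,567,140 × 0.879 = $1,377,516.06
New assessed value = $1,374,400 × 0.879 = $1,208,097.6
Combined rate = 0.02012 + 0.00192 = 0.02204
Old tax = $1,377,516.06 × 0.02204 = $30,360.4539624
New tax = $1,208,097.6 × 0.02204 = $26,626.471104
Reduction = $30,360.4539624 − $26,626.471104 = $3,733.9828584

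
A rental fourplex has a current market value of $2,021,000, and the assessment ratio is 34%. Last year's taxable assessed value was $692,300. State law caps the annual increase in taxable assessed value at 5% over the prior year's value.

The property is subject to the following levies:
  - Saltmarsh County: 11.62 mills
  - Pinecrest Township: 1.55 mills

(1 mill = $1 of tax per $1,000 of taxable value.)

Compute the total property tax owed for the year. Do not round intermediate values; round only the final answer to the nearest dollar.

Uncapped assessed value = $2,021,000 × 0.34 = $687,140
Cap limit = $692,300 × 1.05 = $726,915
Taxable assessed value = min($687,140, $726,915) = $687,140 (cap does not bind)
Saltmarsh County: $687,140 × 0.01162 = $7,984.5668
Pinecrest Township: $687,140 × 0.00155 = $1,065.067
Total = $9,049.6338

$9,050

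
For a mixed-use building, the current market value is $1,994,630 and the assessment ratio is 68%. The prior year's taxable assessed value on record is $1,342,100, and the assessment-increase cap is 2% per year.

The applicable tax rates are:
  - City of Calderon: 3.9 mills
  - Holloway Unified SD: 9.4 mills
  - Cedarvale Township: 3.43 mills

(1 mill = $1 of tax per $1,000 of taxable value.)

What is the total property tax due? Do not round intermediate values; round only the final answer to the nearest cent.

$22,691.71

Uncapped assessed value = $1,994,630 × 0.68 = $1,356,348.4
Cap limit = $1,342,100 × 1.02 = $1,368,942
Taxable assessed value = min($1,356,348.4, $1,368,942) = $1,356,348.4 (cap does not bind)
City of Calderon: $1,356,348.4 × 0.0039 = $5,289.75876
Holloway Unified SD: $1,356,348.4 × 0.0094 = $12,749.67496
Cedarvale Township: $1,356,348.4 × 0.00343 = $4,652.275012
Total = $22,691.708732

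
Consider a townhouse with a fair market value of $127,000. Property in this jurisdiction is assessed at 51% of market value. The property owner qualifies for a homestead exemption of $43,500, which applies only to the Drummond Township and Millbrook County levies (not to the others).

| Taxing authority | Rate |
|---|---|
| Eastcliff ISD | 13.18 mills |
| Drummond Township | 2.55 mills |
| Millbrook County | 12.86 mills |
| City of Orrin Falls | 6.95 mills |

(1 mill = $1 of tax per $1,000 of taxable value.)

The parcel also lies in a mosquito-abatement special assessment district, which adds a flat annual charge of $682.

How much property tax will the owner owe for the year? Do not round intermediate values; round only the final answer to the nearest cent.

Assessed value = $127,000 × 0.51 = $64,770
Eastcliff ISD: $64,770 × 0.01318 = $853.6686
Drummond Township: ($64,770 − $43,500) × 0.00255 = $21,270 × 0.00255 = $54.2385
Millbrook County: ($64,770 − $43,500) × 0.01286 = $21,270 × 0.01286 = $273.5322
City of Orrin Falls: $64,770 × 0.00695 = $450.1515
Levies subtotal = $1,631.5908
Total = $1,631.5908 + $682 = $2,313.5908

$2,313.59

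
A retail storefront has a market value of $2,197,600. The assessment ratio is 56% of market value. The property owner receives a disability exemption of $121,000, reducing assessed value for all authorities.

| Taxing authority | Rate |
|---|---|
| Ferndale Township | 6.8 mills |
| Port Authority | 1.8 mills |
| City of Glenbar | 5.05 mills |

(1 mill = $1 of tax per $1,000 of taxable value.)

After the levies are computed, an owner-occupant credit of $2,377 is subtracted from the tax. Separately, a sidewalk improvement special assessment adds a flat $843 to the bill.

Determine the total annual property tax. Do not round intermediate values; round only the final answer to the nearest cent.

$13,612.80

Assessed value = $2,197,600 × 0.56 = $1,230,656
Taxable value = $1,230,656 − $121,000 = $1,109,656
Ferndale Township: $1,109,656 × 0.0068 = $7,545.6608
Port Authority: $1,109,656 × 0.0018 = $1,997.3808
City of Glenbar: $1,109,656 × 0.00505 = $5,603.7628
Levies subtotal = $15,146.8044
After credit = $15,146.8044 − $2,377 = $12,769.8044
Total = $12,769.8044 + $843 = $13,612.8044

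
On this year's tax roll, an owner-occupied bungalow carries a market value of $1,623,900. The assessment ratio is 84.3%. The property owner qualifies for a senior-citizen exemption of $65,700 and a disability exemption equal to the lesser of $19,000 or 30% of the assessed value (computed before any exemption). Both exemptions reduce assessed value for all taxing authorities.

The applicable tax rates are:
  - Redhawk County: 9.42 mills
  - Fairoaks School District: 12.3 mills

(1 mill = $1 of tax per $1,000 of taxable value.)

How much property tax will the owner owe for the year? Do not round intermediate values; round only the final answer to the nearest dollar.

Assessed value = $1,623,900 × 0.843 = $1,368,947.7
Disability exemption = min($19,000, 30% × $1,368,947.7) = min($19,000, $410,684.31) = $19,000 (dollar cap binds)
Taxable value = $1,368,947.7 − $65,700 − $19,000 = $1,284,247.7
Redhawk County: $1,284,247.7 × 0.00942 = $12,097.613334
Fairoaks School District: $1,284,247.7 × 0.0123 = $15,796.24671
Total = $27,893.860044

$27,894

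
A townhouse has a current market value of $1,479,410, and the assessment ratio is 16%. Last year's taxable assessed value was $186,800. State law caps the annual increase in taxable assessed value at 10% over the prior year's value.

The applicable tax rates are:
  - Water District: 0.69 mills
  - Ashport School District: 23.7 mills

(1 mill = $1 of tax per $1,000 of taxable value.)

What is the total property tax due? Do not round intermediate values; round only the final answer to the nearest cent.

$5,011.66

Uncapped assessed value = $1,479,410 × 0.16 = $236,705.6
Cap limit = $186,800 × 1.1 = $205,480
Taxable assessed value = min($236,705.6, $205,480) = $205,480 (cap binds)
Water District: $205,480 × 0.00069 = $141.7812
Ashport School District: $205,480 × 0.0237 = $4,869.876
Total = $5,011.6572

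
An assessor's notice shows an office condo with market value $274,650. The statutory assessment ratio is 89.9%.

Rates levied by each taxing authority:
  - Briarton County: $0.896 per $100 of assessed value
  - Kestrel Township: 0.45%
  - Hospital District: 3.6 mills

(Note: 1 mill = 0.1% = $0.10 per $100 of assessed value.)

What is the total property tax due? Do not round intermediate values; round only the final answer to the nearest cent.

$4,212.29

Assessed value = $274,650 × 0.899 = $246,910.35
Briarton County: $246,910.35 × 0.00896 = $2,212.316736
Kestrel Township: $246,910.35 × 0.0045 = $1,111.096575
Hospital District: $246,910.35 × 0.0036 = $888.87726
Total = $4,212.290571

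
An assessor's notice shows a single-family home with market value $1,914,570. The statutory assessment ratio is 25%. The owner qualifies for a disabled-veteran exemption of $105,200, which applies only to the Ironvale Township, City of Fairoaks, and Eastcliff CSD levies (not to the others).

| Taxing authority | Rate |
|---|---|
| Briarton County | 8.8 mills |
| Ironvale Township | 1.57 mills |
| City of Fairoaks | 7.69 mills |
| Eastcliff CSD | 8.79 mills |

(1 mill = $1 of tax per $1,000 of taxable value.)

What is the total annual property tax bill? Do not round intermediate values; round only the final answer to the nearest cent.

$10,952.69

Assessed value = $1,914,570 × 0.25 = $478,642.5
Briarton County: $478,642.5 × 0.0088 = $4,212.054
Ironvale Township: ($478,642.5 − $105,200) × 0.00157 = $373,442.5 × 0.00157 = $586.304725
City of Fairoaks: ($478,642.5 − $105,200) × 0.00769 = $373,442.5 × 0.00769 = $2,871.772825
Eastcliff CSD: ($478,642.5 − $105,200) × 0.00879 = $373,442.5 × 0.00879 = $3,282.559575
Total = $10,952.691125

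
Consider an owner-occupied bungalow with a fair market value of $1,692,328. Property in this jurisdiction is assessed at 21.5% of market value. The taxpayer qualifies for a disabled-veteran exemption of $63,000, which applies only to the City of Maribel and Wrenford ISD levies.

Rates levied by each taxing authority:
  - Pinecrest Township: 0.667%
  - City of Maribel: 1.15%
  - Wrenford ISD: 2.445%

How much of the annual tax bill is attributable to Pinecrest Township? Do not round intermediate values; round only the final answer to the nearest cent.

Assessed value = $1,692,328 × 0.215 = $363,850.52
Pinecrest Township taxable value = $363,850.52 (exemption does not apply)
Pinecrest Township levy = $363,850.52 × 0.00667 = $2,426.8829684

$2,426.88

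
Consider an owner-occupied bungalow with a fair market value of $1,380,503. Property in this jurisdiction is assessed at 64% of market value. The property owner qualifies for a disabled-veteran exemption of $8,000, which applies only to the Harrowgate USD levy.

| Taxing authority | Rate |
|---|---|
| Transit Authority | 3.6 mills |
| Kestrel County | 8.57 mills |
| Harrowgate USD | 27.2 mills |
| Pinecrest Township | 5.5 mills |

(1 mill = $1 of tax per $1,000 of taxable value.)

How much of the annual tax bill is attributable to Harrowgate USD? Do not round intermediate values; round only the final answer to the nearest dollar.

Assessed value = $1,380,503 × 0.64 = $883,521.92
Harrowgate USD taxable value = $883,521.92 − $8,000 = $875,521.92
Harrowgate USD levy = $875,521.92 × 0.0272 = $23,814.196224

$23,814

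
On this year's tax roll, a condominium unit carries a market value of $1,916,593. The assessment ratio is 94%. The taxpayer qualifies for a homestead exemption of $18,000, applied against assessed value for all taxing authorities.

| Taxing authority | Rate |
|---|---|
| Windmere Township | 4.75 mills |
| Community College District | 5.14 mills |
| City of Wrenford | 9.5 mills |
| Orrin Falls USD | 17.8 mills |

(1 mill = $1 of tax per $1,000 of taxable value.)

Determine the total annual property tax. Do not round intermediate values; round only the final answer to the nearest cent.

$66,331.99

Assessed value = $1,916,593 × 0.94 = $1,801,597.42
Taxable value = $1,801,597.42 − $18,000 = $1,783,597.42
Windmere Township: $1,783,597.42 × 0.00475 = $8,472.087745
Community College District: $1,783,597.42 × 0.00514 = $9,167.6907388
City of Wrenford: $1,783,597.42 × 0.0095 = $16,944.17549
Orrin Falls USD: $1,783,597.42 × 0.0178 = $31,748.034076
Total = $8,472.087745 + $9,167.6907388 + $16,944.17549 + $31,748.034076 = $66,331.9880498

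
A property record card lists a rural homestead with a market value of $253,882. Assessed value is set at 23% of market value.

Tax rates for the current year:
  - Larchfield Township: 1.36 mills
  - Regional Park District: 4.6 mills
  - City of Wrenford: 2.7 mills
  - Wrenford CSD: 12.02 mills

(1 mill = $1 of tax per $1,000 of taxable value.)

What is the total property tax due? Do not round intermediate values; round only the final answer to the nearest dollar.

$1,208

Assessed value = $253,882 × 0.23 = $58,392.86
Larchfield Township: $58,392.86 × 0.00136 = $79.4142896
Regional Park District: $58,392.86 × 0.0046 = $268.607156
City of Wrenford: $58,392.86 × 0.0027 = $157.660722
Wrenford CSD: $58,392.86 × 0.01202 = $701.8821772
Total = $79.4142896 + $268.607156 + $157.660722 + $701.8821772 = $1,207.5643448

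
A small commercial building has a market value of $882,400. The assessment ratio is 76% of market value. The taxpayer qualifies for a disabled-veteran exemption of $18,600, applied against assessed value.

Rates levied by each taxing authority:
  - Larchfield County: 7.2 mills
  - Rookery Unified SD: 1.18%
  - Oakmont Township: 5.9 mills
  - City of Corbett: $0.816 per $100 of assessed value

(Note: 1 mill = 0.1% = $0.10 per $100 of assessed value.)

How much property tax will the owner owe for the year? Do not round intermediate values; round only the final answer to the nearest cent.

Assessed value = $882,400 × 0.76 = $670,624
Taxable value = $670,624 − $18,600 = $652,024
Larchfield County: $652,024 × 0.0072 = $4,694.5728
Rookery Unified SD: $652,024 × 0.0118 = $7,693.8832
Oakmont Township: $652,024 × 0.0059 = $3,846.9416
City of Corbett: $652,024 × 0.00816 = $5,320.51584
Total = $21,555.91344

$21,555.91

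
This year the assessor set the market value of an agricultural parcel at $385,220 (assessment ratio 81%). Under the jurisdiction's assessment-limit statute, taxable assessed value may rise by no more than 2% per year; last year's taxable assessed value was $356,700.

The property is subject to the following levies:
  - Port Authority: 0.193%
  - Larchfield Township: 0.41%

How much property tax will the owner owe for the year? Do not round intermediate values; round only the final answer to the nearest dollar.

$1,882

Uncapped assessed value = $385,220 × 0.81 = $312,028.2
Cap limit = $356,700 × 1.02 = $363,834
Taxable assessed value = min($312,028.2, $363,834) = $312,028.2 (cap does not bind)
Port Authority: $312,028.2 × 0.00193 = $602.214426
Larchfield Township: $312,028.2 × 0.0041 = $1,279.31562
Total = $1,881.530046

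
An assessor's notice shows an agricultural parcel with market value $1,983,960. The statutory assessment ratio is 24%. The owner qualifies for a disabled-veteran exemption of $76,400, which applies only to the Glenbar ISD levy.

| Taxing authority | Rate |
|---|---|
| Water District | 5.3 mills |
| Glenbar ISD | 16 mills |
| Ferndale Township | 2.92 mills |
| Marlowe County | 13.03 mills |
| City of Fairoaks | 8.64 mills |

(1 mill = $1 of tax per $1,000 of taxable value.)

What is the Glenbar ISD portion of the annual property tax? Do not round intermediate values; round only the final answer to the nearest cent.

Assessed value = $1,983,960 × 0.24 = $476,150.4
Glenbar ISD taxable value = $476,150.4 − $76,400 = $399,750.4
Glenbar ISD levy = $399,750.4 × 0.016 = $6,396.0064

$6,396.01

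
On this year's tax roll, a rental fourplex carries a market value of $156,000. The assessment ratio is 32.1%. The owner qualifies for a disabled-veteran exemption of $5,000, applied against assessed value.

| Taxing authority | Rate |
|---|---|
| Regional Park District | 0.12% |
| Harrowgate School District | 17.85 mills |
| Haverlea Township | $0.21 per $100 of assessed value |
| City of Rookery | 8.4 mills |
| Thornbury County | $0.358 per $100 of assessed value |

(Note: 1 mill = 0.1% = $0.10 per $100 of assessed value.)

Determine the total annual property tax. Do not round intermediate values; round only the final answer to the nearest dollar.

$1,493

Assessed value = $156,000 × 0.321 = $50,076
Taxable value = $50,076 − $5,000 = $45,076
Regional Park District: $45,076 × 0.0012 = $54.0912
Harrowgate School District: $45,076 × 0.01785 = $804.6066
Haverlea Township: $45,076 × 0.0021 = $94.6596
City of Rookery: $45,076 × 0.0084 = $378.6384
Thornbury County: $45,076 × 0.00358 = $161.37208
Total = $1,493.36788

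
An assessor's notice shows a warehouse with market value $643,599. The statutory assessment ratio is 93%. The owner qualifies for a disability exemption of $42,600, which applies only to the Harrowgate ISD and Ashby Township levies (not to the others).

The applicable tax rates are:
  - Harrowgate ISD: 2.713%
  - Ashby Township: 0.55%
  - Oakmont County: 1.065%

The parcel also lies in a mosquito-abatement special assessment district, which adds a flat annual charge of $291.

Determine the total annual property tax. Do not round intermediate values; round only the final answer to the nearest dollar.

$24,806

Assessed value = $643,599 × 0.93 = $598,547.07
Harrowgate ISD: ($598,547.07 − $42,600) × 0.02713 = $555,947.07 × 0.02713 = $15,082.8440091
Ashby Township: ($598,547.07 − $42,600) × 0.0055 = $555,947.07 × 0.0055 = $3,057.708885
Oakmont County: $598,547.07 × 0.01065 = $6,374.5262955
Levies subtotal = $24,515.0791896
Total = $24,515.0791896 + $291 = $24,806.0791896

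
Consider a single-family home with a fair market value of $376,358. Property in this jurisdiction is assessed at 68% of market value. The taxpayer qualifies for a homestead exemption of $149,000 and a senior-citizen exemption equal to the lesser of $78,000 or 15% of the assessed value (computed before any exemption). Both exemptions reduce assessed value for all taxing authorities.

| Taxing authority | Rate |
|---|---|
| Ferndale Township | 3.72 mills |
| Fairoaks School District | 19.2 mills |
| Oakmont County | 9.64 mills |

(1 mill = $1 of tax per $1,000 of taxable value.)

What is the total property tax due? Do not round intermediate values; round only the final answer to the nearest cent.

Assessed value = $376,358 × 0.68 = $255,923.44
Senior-citizen exemption = min($78,000, 15% × $255,923.44) = min($78,000, $38,388.516) = $38,388.516 (percentage binds)
Taxable value = $255,923.44 − $149,000 − $38,388.516 = $68,534.924
Ferndale Township: $68,534.924 × 0.00372 = $254.94991728
Fairoaks School District: $68,534.924 × 0.0192 = $1,315.8705408
Oakmont County: $68,534.924 × 0.00964 = $660.67666736
Total = $2,231.49712544

$2,231.50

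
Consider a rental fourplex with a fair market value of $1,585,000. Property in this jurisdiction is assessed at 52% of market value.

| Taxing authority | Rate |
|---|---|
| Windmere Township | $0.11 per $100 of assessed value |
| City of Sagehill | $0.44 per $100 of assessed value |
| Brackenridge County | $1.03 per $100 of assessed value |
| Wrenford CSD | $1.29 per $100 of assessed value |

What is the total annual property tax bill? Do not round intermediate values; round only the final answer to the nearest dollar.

$23,655

Assessed value = $1,585,000 × 0.52 = $824,200
Windmere Township: $824,200 × 0.0011 = $906.62
City of Sagehill: $824,200 × 0.0044 = $3,626.48
Brackenridge County: $824,200 × 0.0103 = $8,489.26
Wrenford CSD: $824,200 × 0.0129 = $10,632.18
Total = $906.62 + $3,626.48 + $8,489.26 + $10,632.18 = $23,654.54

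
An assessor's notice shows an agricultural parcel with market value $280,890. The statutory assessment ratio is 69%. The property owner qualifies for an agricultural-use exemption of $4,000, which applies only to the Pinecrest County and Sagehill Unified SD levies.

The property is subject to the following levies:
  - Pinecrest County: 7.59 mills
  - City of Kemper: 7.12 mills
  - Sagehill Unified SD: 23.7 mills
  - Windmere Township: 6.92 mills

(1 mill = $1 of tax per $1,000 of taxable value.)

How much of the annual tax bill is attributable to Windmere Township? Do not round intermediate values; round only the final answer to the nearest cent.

$1,341.19

Assessed value = $280,890 × 0.69 = $193,814.1
Windmere Township taxable value = $193,814.1 (exemption does not apply)
Windmere Township levy = $193,814.1 × 0.00692 = $1,341.193572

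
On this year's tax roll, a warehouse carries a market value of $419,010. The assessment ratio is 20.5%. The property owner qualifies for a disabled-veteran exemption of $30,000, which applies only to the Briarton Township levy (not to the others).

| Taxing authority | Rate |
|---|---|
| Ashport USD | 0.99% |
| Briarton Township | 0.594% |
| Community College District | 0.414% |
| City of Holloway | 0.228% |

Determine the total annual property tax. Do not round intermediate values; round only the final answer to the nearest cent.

$1,733.87

Assessed value = $419,010 × 0.205 = $85,897.05
Ashport USD: $85,897.05 × 0.0099 = $850.380795
Briarton Township: ($85,897.05 − $30,000) × 0.00594 = $55,897.05 × 0.00594 = $332.028477
Community College District: $85,897.05 × 0.00414 = $355.613787
City of Holloway: $85,897.05 × 0.00228 = $195.845274
Total = $1,733.868333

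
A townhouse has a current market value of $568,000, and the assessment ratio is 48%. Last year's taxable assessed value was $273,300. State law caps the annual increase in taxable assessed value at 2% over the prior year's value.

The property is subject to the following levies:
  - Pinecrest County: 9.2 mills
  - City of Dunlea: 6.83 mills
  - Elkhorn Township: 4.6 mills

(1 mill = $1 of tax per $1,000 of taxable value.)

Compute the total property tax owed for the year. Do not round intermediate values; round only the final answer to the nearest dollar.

$5,625

Uncapped assessed value = $568,000 × 0.48 = $272,640
Cap limit = $273,300 × 1.02 = $278,766
Taxable assessed value = min($272,640, $278,766) = $272,640 (cap does not bind)
Pinecrest County: $272,640 × 0.0092 = $2,508.288
City of Dunlea: $272,640 × 0.00683 = $1,862.1312
Elkhorn Township: $272,640 × 0.0046 = $1,254.144
Total = $5,624.5632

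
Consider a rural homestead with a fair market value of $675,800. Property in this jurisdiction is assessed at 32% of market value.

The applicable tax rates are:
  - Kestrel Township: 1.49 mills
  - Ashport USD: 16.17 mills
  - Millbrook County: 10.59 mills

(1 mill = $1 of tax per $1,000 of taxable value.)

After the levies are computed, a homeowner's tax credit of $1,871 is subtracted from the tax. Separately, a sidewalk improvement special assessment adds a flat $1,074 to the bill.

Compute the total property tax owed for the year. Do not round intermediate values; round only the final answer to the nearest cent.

Assessed value = $675,800 × 0.32 = $216,256
Kestrel Township: $216,256 × 0.00149 = $322.22144
Ashport USD: $216,256 × 0.01617 = $3,496.85952
Millbrook County: $216,256 × 0.01059 = $2,290.15104
Levies subtotal = $6,109.232
After credit = $6,109.232 − $1,871 = $4,238.232
Total = $4,238.232 + $1,074 = $5,312.232

$5,312.23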